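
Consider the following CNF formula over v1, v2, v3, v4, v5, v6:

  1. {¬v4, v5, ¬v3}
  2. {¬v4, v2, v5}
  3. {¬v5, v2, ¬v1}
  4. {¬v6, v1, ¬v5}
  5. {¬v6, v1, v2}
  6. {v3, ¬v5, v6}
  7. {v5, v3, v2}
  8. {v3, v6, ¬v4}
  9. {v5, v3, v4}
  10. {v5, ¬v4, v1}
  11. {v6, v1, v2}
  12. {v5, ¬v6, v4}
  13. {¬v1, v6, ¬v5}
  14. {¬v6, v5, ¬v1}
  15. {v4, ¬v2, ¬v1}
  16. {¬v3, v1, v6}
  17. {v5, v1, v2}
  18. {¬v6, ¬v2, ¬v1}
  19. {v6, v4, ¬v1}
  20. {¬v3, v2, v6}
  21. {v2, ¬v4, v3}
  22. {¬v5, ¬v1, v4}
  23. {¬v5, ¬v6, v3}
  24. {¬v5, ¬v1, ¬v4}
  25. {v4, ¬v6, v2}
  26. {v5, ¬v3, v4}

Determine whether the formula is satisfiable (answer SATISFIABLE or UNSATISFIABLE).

v5 = True:
  v6 = True:
    propagation gives v1=True, v2=True; an empty clause results — contradiction.
  v6 = False:
    propagation gives v3=True, v1=False; an empty clause results — contradiction.
v5 = False:
  v4 = True:
    propagation gives v3=False, v2=True, v6=True, v1=True; an empty clause results — contradiction.
  v4 = False:
    propagation gives v3=True; an empty clause results — contradiction.
Every branch closes, so no satisfying assignment exists.

UNSATISFIABLE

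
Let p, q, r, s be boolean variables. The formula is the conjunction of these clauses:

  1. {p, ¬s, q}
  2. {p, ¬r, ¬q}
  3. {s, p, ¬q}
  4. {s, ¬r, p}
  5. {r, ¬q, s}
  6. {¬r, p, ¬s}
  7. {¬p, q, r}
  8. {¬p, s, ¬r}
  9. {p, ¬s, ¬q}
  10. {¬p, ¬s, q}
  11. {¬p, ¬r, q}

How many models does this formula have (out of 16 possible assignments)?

3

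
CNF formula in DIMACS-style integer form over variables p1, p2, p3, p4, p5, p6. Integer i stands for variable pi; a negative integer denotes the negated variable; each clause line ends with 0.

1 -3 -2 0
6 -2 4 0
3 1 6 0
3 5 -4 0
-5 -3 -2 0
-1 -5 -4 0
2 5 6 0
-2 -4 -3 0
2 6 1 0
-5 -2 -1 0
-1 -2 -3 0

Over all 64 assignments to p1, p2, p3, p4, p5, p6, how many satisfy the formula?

Case analysis on p2 and p1:
  p2=1, p1=1: remaining (p3,p4,p5,p6) ∈ {(0,0,0,1)} — 1.
  p2=1, p1=0: remaining (p3,p4,p5,p6) ∈ {(0,0,0,1); (0,0,1,1); (0,1,1,1)} — 3.
  p2=0, p1=1: 7 of the 16 assignments to (p3,p4,p5,p6) work.
  p2=0, p1=0: 7 of the 16 assignments to (p3,p4,p5,p6) work.
Total: 1 + 3 + 7 + 7 = 18.

18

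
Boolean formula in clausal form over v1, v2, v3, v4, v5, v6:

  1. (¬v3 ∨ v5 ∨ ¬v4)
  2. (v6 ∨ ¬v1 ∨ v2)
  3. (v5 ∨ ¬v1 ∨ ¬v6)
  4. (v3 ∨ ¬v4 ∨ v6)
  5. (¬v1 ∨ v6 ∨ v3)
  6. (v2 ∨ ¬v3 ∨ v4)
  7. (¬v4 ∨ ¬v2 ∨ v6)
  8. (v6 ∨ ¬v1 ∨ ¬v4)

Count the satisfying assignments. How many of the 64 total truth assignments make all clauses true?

Case analysis on v6 and v4:
  v6=1, v4=1: v2 free; 5 ways for (v1,v3,v5) × 2^1 = 10.
  v6=1, v4=0: 9 of the 16 assignments to (v1,v2,v3,v5) work.
  v6=0, v4=1: remaining (v1,v2,v3,v5) ∈ {(0,0,1,1)} — 1.
  v6=0, v4=0: v5 free; 4 ways for (v1,v2,v3) × 2^1 = 8.
Total: 10 + 9 + 1 + 8 = 28.

28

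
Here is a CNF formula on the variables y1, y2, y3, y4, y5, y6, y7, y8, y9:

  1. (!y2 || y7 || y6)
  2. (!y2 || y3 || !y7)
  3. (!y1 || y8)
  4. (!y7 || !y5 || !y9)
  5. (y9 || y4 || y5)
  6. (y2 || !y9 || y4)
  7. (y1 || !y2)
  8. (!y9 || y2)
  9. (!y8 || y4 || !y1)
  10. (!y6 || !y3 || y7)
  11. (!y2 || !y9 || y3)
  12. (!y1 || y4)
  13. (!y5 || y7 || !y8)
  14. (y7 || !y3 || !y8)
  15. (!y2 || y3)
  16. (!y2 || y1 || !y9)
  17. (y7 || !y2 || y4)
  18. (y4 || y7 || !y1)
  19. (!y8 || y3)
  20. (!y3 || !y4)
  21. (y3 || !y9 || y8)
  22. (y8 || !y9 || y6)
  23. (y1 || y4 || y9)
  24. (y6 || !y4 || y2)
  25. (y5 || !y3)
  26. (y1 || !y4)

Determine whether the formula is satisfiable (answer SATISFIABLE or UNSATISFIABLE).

UNSATISFIABLE

y2 = True:
  propagation gives y1=True, y8=True, y4=True, y3=True; an empty clause results — contradiction.
y2 = False:
  y4 = True:
    propagation gives y3=False, y8=False, y1=False; an empty clause results — contradiction.
  y4 = False:
    propagation gives y5=True, y1=False; an empty clause results — contradiction.
Every branch closes, so no satisfying assignment exists.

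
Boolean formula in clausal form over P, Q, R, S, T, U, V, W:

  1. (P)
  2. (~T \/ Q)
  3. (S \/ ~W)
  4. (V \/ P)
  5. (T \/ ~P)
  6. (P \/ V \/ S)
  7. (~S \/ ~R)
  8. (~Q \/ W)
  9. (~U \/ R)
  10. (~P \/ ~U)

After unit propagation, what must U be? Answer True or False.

False

Unit clause (P) sets P = True.
From (~P \/ T) and P = True: T = True.
From (Q \/ ~T) and T = True: Q = True.
From (~Q \/ W) and Q = True: W = True.
From (S \/ ~W) and W = True: S = True.
(~S \/ ~R) with S = True leaves only ~R, so R = False.
From (R \/ ~U) and R = False: U = False.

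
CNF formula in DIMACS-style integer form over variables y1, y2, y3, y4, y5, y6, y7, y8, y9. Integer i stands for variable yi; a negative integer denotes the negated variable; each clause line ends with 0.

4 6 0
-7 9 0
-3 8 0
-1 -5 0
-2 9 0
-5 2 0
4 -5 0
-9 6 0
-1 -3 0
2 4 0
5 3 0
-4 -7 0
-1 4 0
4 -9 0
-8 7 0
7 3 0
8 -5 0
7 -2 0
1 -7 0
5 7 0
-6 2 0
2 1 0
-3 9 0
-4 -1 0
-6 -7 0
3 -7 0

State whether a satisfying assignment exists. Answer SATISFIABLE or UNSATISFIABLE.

UNSATISFIABLE

y7 = True:
  propagation gives y9=True, y6=True; an empty clause results — contradiction.
y7 = False:
  propagation gives y8=False, y3=False; an empty clause results — contradiction.
Every branch closes, so no satisfying assignment exists.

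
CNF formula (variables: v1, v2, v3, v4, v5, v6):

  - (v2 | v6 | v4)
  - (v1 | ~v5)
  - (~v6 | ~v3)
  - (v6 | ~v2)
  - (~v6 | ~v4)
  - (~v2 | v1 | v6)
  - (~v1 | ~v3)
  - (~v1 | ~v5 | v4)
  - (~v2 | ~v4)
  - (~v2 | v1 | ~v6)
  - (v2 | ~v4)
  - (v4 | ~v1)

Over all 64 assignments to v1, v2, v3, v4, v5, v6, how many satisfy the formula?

1

The models are:
  v1=0 v2=0 v3=0 v4=0 v5=0 v6=1
Count: 1.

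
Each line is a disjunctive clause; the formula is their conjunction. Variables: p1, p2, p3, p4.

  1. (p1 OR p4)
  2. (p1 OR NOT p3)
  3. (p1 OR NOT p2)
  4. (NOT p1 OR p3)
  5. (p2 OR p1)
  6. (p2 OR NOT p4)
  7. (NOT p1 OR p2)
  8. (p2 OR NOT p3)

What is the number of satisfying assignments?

2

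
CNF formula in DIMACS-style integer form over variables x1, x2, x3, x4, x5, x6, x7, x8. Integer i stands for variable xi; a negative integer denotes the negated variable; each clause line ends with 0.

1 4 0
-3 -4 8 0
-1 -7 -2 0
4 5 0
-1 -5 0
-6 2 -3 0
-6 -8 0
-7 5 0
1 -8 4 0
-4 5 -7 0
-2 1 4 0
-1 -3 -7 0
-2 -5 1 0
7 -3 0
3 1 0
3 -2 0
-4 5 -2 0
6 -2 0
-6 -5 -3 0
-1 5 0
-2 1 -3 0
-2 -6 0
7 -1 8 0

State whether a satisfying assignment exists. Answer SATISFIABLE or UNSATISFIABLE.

SATISFIABLE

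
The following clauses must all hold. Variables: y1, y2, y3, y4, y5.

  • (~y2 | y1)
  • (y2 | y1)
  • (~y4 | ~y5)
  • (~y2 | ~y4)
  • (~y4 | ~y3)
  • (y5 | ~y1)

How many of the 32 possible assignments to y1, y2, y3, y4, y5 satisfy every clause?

4

Satisfying assignments:
  y1=T y2=F y3=F y4=F y5=T
  y1=T y2=F y3=T y4=F y5=T
  y1=T y2=T y3=F y4=F y5=T
  y1=T y2=T y3=T y4=F y5=T
Count: 4.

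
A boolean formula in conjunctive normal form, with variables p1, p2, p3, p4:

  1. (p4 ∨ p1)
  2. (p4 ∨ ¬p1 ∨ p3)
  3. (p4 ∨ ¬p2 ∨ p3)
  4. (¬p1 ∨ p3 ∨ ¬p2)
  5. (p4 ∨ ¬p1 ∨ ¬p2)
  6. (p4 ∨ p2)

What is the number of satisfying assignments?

7

Split on p4, then p1.
  p4=1, p1=1: remaining (p2,p3) ∈ {(0,0); (0,1); (1,1)} — 3.
  p4=1, p1=0: remaining (p2,p3) ∈ {(0,0); (0,1); (1,0); (1,1)} — 4.
  p4=0, p1=1: a clause becomes empty — 0.
  p4=0, p1=0: a clause becomes empty — 0.
Total: 3 + 4 + 0 + 0 = 7.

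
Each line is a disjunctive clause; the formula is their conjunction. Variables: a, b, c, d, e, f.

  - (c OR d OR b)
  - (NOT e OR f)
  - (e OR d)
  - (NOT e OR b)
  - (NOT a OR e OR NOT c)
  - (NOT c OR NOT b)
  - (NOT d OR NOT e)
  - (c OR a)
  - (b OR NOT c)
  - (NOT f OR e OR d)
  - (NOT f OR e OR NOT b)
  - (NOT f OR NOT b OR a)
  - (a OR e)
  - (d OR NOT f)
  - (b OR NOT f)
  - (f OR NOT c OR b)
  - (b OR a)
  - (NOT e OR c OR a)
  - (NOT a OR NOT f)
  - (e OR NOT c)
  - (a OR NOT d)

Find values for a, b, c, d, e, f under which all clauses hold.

a=1, b=0, c=0, d=1, e=0, f=0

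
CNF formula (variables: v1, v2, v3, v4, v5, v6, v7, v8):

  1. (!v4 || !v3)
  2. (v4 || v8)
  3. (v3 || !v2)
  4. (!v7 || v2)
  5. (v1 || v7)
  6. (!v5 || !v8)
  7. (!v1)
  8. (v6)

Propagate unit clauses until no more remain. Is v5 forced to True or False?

False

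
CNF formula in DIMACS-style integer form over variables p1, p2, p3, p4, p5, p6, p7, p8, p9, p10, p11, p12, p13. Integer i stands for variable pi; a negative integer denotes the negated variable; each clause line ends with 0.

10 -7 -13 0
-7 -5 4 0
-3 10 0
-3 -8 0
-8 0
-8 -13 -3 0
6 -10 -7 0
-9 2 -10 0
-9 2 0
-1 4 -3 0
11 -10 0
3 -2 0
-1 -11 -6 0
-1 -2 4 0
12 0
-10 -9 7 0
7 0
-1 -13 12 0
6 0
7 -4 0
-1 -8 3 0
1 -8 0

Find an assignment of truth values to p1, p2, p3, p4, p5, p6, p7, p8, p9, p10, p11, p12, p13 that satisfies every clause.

The clause (~p8) is unit: p8 must be False.
The clause (p12) is unit: p12 must be True.
(p7) is a unit clause, so p7 = True.
(p6) is a unit clause, so p6 = True.
p1 occurs only negated in the remaining clauses — set p1 = False.
p4 occurs only positively in the remaining clauses — set p4 = True.
Branch on p2: take p2 = False.
  then p9 is forced to False.
The remaining clauses are satisfied by p3 = True, p5 = False, p10 = True, p11 = True, p13 = False.

p1=False  p2=False  p3=True  p4=True  p5=False  p6=True  p7=True  p8=False  p9=False  p10=True  p11=True  p12=True  p13=False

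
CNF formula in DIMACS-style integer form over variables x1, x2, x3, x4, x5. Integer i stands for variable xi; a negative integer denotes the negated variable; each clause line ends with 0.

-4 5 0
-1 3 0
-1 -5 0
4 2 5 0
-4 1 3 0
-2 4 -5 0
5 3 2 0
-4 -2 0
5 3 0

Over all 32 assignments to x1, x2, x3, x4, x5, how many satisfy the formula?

5

The models are:
  x1=0 x2=0 x3=0 x4=0 x5=1
  x1=0 x2=0 x3=1 x4=0 x5=1
  x1=0 x2=0 x3=1 x4=1 x5=1
  x1=0 x2=1 x3=1 x4=0 x5=0
  x1=1 x2=1 x3=1 x4=0 x5=0
That's 5 in total.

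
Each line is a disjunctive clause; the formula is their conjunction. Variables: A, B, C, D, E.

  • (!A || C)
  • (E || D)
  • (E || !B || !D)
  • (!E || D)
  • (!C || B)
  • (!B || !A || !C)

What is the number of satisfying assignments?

4

The models are:
  A=0 B=0 C=0 D=1 E=0
  A=0 B=0 C=0 D=1 E=1
  A=0 B=1 C=0 D=1 E=1
  A=0 B=1 C=1 D=1 E=1
That's 4 in total.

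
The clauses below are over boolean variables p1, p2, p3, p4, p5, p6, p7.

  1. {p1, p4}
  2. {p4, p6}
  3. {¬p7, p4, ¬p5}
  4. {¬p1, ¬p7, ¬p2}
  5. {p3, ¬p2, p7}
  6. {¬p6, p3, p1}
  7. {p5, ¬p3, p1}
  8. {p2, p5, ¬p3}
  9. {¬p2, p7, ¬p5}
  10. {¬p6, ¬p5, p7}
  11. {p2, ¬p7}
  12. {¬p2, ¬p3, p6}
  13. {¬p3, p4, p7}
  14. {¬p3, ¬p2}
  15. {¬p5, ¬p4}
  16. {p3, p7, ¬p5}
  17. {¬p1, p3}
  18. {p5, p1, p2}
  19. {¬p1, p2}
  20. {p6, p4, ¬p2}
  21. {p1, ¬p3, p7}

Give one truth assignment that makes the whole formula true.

Try p1 = False.
  then p4 is forced to True.
  then p5 is forced to False.
  then p3 is forced to False.
  then p6 is forced to False.
  then p2 is forced to True.
  then p7 is forced to True.

p1=False  p2=True  p3=False  p4=True  p5=False  p6=False  p7=True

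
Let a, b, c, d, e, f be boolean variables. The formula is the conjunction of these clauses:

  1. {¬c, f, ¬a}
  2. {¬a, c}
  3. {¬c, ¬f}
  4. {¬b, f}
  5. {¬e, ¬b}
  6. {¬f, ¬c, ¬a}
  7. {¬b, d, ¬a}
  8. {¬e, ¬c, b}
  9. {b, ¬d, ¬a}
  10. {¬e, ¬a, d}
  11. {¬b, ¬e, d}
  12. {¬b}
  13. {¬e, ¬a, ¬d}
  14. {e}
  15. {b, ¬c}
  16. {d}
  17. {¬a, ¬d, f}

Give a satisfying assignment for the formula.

a=False  b=False  c=False  d=True  e=True  f=False

(¬b) is a unit clause, so b = False.
Unit propagation: (e) forces e = True.
(¬c) is a unit clause, so c = False.
(¬a) is a unit clause, so a = False.
The clause (d) is unit: d must be True.
f is now unconstrained; take f = False.
Every clause has at least one true literal under this assignment.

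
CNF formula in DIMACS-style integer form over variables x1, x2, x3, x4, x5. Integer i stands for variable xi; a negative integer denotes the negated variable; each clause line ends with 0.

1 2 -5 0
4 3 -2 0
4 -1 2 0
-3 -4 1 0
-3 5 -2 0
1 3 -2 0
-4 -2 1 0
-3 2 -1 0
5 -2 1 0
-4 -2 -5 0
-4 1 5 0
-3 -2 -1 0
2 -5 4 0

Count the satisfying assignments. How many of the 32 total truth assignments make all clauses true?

6

Satisfying assignments:
  x1=0 x2=0 x3=0 x4=0 x5=0
  x1=0 x2=0 x3=1 x4=0 x5=0
  x1=0 x2=1 x3=1 x4=0 x5=1
  x1=1 x2=0 x3=0 x4=1 x5=0
  x1=1 x2=0 x3=0 x4=1 x5=1
  x1=1 x2=1 x3=0 x4=1 x5=0
That's 6 in total.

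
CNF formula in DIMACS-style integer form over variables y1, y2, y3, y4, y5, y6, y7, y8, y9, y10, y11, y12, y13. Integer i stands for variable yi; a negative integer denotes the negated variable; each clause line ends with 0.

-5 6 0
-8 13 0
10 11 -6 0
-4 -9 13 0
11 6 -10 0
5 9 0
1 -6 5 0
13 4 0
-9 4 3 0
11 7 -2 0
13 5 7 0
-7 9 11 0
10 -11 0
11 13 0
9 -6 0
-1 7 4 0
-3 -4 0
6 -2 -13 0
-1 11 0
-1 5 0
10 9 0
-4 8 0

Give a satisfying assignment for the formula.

y1=0, y2=0, y3=0, y4=1, y5=1, y6=1, y7=1, y8=1, y9=1, y10=1, y11=0, y12=1, y13=1

y2 occurs only negated in the remaining clauses — set y2 = False.
Branch on y1: take y1 = False.
Try y3 = False.
The remaining clauses are satisfied by y4 = True, y5 = True, y6 = True, y7 = True, y8 = True, y9 = True, y10 = True, y11 = False, y12 = True, y13 = True.
Every clause has at least one true literal under this assignment.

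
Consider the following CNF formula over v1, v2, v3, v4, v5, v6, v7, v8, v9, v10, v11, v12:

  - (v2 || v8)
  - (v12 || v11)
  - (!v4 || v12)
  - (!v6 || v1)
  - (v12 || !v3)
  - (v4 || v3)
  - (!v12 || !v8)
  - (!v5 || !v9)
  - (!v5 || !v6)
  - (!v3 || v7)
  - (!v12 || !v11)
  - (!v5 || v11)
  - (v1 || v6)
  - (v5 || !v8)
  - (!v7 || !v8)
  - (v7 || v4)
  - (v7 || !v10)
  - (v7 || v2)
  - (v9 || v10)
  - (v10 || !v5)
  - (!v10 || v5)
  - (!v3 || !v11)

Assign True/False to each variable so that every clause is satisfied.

v1 = T, v2 = T, v3 = T, v4 = F, v5 = F, v6 = T, v7 = T, v8 = F, v9 = T, v10 = F, v11 = F, v12 = T

Check each clause:
  1. (v2 || v8) — v2 is true.
  2. (v12 || v11) — v12 is true.
  3. (!v4 || v12) — !v4 is true.
  4. (v1 || !v6) — v1 is true.
  5. (!v3 || v12) — v12 is true.
  6. (v3 || v4) — v3 is true.
  7. (!v8 || !v12) — !v8 is true.
  8. (!v9 || !v5) — !v5 is true.
  9. (!v5 || !v6) — !v5 is true.
  10. (v7 || !v3) — v7 is true.
  11. (!v12 || !v11) — !v11 is true.
  12. (!v5 || v11) — !v5 is true.
  13. (v1 || v6) — v1 is true.
  14. (!v8 || v5) — !v8 is true.
  15. (!v8 || !v7) — !v8 is true.
  16. (v4 || v7) — v7 is true.
  17. (!v10 || v7) — !v10 is true.
  18. (v7 || v2) — v2 is true.
  19. (v9 || v10) — v9 is true.
  20. (!v5 || v10) — !v5 is true.
  21. (!v10 || v5) — !v10 is true.
  22. (!v11 || !v3) — !v11 is true.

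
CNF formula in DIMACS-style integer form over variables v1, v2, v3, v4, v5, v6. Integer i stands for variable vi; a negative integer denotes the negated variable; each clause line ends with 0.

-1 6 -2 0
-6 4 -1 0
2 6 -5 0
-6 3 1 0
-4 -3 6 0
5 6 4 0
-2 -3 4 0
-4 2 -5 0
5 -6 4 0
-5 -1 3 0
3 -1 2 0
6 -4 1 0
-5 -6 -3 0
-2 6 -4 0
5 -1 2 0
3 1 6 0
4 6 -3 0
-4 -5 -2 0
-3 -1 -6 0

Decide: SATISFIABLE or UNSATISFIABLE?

Branch on v1: take v1 = False.
Branch on v2: take v2 = False.
Set v3 = True and propagate.
For the remaining variables, v4 = True, v5 = False, v6 = True works.
Every clause has at least one true literal under this assignment.
So v1=0  v2=0  v3=1  v4=1  v5=0  v6=1 is a satisfying assignment.

SATISFIABLE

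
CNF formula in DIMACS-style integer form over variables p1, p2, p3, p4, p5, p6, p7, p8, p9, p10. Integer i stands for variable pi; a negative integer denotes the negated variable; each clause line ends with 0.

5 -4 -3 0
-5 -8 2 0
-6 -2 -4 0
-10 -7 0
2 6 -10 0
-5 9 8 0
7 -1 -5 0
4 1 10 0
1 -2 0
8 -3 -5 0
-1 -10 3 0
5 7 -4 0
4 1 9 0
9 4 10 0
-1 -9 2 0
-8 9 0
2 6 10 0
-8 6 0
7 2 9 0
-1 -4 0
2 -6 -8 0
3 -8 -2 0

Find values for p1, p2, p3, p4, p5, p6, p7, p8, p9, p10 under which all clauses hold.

Branch on p1: take p1 = True.
  then p4 is forced to False.
Try p2 = True.
Try p3 = True.
For the remaining variables, p5 = False, p6 = True, p7 = True, p8 = False, p9 = True, p10 = False works.
Every clause has at least one true literal under this assignment.

p1 = T  p2 = T  p3 = T  p4 = F  p5 = F  p6 = T  p7 = T  p8 = F  p9 = T  p10 = F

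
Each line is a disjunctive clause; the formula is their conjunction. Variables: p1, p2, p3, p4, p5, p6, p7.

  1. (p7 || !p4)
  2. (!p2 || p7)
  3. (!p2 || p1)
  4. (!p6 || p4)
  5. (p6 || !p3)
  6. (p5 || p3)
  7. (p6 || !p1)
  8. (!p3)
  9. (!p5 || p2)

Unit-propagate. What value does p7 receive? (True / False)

True

(!p3) stands alone — p3 = False.
(p5 || p3): since p3 = False, the clause reduces to (p5). p5 = True.
(p2 || !p5) with p5 = True leaves only p2, so p2 = True.
From (p7 || !p2) and p2 = True: p7 = True.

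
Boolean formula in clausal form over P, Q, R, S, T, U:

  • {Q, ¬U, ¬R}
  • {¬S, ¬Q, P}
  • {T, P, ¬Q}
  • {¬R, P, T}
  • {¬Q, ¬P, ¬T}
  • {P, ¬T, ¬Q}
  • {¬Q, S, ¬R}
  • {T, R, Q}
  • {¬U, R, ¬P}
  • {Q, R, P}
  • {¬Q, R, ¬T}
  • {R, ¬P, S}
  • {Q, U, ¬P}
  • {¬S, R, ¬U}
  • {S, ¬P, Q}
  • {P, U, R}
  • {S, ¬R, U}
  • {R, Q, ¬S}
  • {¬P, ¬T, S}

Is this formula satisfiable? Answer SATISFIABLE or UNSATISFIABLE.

SATISFIABLE

Branch on P: take P = True.
For the remaining variables, Q = True, R = False, S = True, T = False, U = False works.
Every clause has at least one true literal under this assignment.
So P=True, Q=True, R=False, S=True, T=False, U=False is a satisfying assignment.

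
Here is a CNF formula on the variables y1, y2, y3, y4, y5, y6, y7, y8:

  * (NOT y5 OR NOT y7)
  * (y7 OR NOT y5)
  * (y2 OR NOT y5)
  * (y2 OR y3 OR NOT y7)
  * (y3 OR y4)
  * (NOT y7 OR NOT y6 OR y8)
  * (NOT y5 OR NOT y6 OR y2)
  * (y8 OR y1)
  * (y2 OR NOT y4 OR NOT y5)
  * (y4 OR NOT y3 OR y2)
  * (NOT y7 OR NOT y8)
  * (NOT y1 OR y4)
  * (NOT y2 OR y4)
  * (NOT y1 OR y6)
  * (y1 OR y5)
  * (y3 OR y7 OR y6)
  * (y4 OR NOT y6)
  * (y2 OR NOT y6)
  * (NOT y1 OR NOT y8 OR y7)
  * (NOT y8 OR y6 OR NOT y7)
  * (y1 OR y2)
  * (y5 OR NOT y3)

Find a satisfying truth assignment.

y1=True, y2=True, y3=False, y4=True, y5=False, y6=True, y7=False, y8=False

Set y1 = True and propagate.
  then y4 is forced to True.
  then y6 is forced to True.
  then y2 is forced to True.
For the remaining variables, y3 = False, y5 = False, y7 = False, y8 = False works.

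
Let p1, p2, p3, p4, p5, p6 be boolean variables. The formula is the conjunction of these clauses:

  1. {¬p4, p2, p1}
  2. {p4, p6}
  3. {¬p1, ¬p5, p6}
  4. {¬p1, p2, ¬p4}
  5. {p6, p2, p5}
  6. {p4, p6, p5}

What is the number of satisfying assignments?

30

Case analysis on p4 and p6:
  p4=T, p6=T: forces p2=T; p1, p3, p5 free → 2^3 = 8.
  p4=T, p6=F: p3 free; 3 ways for (p1,p2,p5) × 2^1 = 6.
  p4=F, p6=T: p1, p2, p3, p5 free → 2^4 = 16.
  p4=F, p6=F: a clause becomes empty — 0.
Total: 8 + 6 + 16 + 0 = 30.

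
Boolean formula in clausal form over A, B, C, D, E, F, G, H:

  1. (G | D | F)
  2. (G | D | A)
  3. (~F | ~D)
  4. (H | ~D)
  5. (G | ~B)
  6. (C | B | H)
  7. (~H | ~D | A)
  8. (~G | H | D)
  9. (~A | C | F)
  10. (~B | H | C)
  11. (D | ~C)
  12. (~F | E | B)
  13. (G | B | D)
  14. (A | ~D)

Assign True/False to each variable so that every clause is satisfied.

A = T, B = T, C = F, D = F, E = F, F = T, G = T, H = T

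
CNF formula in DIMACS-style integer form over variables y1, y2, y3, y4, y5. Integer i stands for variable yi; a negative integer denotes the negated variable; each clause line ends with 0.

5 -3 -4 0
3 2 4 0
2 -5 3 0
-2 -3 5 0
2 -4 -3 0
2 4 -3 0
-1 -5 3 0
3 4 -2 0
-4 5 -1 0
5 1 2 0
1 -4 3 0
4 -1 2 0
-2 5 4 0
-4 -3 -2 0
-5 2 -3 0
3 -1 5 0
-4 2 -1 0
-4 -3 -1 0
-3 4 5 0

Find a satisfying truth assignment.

y1=F  y2=T  y3=T  y4=F  y5=T

Branch on y1: take y1 = False.
The remaining clauses are satisfied by y2 = True, y3 = True, y4 = False, y5 = True.
Every clause has at least one true literal under this assignment.
Check each clause:
  1. (y5 OR NOT y3 OR NOT y4) — y5 is true.
  2. (y2 OR y4 OR y3) — y2 is true.
  3. (y2 OR NOT y5 OR y3) — y3 is true.
  4. (NOT y2 OR y5 OR NOT y3) — y5 is true.
  5. (NOT y3 OR y2 OR NOT y4) — y2 is true.
  6. (y2 OR NOT y3 OR y4) — y2 is true.
  7. (y3 OR NOT y1 OR NOT y5) — y3 is true.
  8. (y4 OR NOT y2 OR y3) — y3 is true.
  9. (NOT y1 OR y5 OR NOT y4) — NOT y4 is true.
  10. (y5 OR y1 OR y2) — y2 is true.
  11. (NOT y4 OR y3 OR y1) — y3 is true.
  12. (y2 OR NOT y1 OR y4) — y2 is true.
  13. (y4 OR y5 OR NOT y2) — y5 is true.
  14. (NOT y3 OR NOT y2 OR NOT y4) — NOT y4 is true.
  15. (NOT y5 OR y2 OR NOT y3) — y2 is true.
  16. (y5 OR NOT y1 OR y3) — y3 is true.
  17. (y2 OR NOT y1 OR NOT y4) — y2 is true.
  18. (NOT y1 OR NOT y3 OR NOT y4) — NOT y4 is true.
  19. (y4 OR y5 OR NOT y3) — y5 is true.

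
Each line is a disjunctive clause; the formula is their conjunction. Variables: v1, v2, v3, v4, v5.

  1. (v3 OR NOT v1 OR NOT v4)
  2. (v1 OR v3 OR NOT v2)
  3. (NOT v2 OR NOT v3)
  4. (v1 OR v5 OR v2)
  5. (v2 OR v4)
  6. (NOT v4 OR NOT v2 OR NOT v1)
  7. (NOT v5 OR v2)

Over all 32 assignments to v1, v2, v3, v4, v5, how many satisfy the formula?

3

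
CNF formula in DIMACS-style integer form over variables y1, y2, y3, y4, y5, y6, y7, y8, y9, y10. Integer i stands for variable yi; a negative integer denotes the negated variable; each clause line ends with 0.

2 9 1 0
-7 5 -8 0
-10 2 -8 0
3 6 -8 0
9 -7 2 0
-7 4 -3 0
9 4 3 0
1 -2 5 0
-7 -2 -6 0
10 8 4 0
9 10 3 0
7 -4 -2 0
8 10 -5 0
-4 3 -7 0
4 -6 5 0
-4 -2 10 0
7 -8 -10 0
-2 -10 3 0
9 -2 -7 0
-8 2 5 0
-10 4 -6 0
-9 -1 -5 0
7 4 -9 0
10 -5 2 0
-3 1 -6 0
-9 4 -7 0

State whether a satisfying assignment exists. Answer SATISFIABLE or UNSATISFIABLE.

SATISFIABLE

Try y1 = False.
For the remaining variables, y2 = False, y3 = False, y4 = True, y5 = True, y6 = True, y7 = False, y8 = False, y9 = True, y10 = True works.
So y1=False, y2=False, y3=False, y4=True, y5=True, y6=True, y7=False, y8=False, y9=True, y10=True is a satisfying assignment.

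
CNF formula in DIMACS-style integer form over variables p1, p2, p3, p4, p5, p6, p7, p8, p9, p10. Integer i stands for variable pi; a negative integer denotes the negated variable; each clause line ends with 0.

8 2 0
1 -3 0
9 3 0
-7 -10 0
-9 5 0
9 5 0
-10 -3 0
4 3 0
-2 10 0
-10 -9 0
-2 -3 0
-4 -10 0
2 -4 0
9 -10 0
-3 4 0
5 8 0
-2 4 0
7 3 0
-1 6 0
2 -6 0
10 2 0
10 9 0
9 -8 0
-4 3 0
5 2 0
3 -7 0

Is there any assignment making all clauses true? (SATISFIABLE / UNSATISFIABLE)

UNSATISFIABLE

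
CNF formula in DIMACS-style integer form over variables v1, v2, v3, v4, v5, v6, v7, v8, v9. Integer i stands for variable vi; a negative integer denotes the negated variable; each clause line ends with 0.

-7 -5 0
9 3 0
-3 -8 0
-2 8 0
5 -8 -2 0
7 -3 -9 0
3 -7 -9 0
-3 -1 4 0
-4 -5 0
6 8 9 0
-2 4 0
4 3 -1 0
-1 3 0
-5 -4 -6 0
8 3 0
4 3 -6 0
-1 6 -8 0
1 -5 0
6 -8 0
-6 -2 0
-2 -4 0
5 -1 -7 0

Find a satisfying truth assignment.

v1 = F, v2 = F, v3 = T, v4 = T, v5 = F, v6 = T, v7 = T, v8 = F, v9 = F

Check each clause:
  1. (~v7 | ~v5) — ~v5 is true.
  2. (v9 | v3) — v3 is true.
  3. (~v8 | ~v3) — ~v8 is true.
  4. (v8 | ~v2) — ~v2 is true.
  5. (v5 | ~v8 | ~v2) — ~v8 is true.
  6. (~v3 | ~v9 | v7) — v7 is true.
  7. (v3 | ~v9 | ~v7) — v3 is true.
  8. (~v3 | v4 | ~v1) — v4 is true.
  9. (~v5 | ~v4) — ~v5 is true.
  10. (v8 | v6 | v9) — v6 is true.
  11. (v4 | ~v2) — v4 is true.
  12. (~v1 | v4 | v3) — v3 is true.
  13. (~v1 | v3) — v3 is true.
  14. (~v4 | ~v6 | ~v5) — ~v5 is true.
  15. (v3 | v8) — v3 is true.
  16. (v3 | ~v6 | v4) — v3 is true.
  17. (~v1 | ~v8 | v6) — ~v8 is true.
  18. (v1 | ~v5) — ~v5 is true.
  19. (v6 | ~v8) — ~v8 is true.
  20. (~v2 | ~v6) — ~v2 is true.
  21. (~v2 | ~v4) — ~v2 is true.
  22. (v5 | ~v7 | ~v1) — ~v1 is true.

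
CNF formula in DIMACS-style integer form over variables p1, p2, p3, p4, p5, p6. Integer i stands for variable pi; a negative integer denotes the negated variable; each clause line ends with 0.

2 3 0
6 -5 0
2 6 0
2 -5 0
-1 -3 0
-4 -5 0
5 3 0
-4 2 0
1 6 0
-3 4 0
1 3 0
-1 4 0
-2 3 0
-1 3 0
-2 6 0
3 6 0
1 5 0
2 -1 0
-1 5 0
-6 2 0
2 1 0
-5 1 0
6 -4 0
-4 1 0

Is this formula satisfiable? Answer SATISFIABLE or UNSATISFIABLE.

UNSATISFIABLE

p1 = True:
  propagation gives p3=False; an empty clause results — contradiction.
p1 = False:
  propagation gives p6=True, p3=True, p4=True; an empty clause results — contradiction.
Every branch closes, so no satisfying assignment exists.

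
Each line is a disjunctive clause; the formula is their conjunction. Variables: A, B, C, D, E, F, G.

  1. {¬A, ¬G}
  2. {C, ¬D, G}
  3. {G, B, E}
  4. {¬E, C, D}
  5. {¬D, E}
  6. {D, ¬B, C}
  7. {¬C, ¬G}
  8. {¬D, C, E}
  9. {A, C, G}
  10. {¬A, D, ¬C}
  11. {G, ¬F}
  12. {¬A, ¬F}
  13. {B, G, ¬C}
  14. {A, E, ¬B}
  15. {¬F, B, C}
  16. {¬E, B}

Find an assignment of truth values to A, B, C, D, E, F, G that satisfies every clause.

A = F, B = T, C = F, D = T, E = T, F = T, G = T

Check each clause:
  1. {¬A, ¬G} — ¬A is true.
  2. {¬D, C, G} — G is true.
  3. {E, B, G} — B is true.
  4. {C, ¬E, D} — D is true.
  5. {E, ¬D} — E is true.
  6. {C, ¬B, D} — D is true.
  7. {¬C, ¬G} — ¬C is true.
  8. {E, C, ¬D} — E is true.
  9. {C, G, A} — G is true.
  10. {¬A, D, ¬C} — D is true.
  11. {¬F, G} — G is true.
  12. {¬F, ¬A} — ¬A is true.
  13. {G, B, ¬C} — B is true.
  14. {E, A, ¬B} — E is true.
  15. {C, B, ¬F} — B is true.
  16. {¬E, B} — B is true.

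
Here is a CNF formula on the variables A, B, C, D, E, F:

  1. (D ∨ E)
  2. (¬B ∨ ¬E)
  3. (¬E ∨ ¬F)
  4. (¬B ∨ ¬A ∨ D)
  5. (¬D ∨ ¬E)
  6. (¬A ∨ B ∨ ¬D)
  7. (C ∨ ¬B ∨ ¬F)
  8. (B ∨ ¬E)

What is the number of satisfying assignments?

10

Case analysis on B and E:
  B=1, E=1: a clause becomes empty — 0.
  B=1, E=0: A free; 3 ways for (C,D,F) × 2^1 = 6.
  B=0, E=1: a clause becomes empty — 0.
  B=0, E=0: remaining (A,C,D,F) ∈ {(0,0,1,0); (0,0,1,1); (0,1,1,0); (0,1,1,1)} — 4.
Total: 0 + 6 + 0 + 4 = 10.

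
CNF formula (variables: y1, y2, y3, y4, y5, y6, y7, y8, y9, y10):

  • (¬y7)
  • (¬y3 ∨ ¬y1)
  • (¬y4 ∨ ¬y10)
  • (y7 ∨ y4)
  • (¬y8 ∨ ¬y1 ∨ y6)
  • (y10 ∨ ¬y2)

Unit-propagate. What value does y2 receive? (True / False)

(¬y7) stands alone — y7 = False.
(y4 ∨ y7) with y7 = False leaves only y4, so y4 = True.
In (¬y4 ∨ ¬y10), ¬y4 is now false; ¬y10 must hold, so y10 = False.
From (¬y2 ∨ y10) and y10 = False: y2 = False.

False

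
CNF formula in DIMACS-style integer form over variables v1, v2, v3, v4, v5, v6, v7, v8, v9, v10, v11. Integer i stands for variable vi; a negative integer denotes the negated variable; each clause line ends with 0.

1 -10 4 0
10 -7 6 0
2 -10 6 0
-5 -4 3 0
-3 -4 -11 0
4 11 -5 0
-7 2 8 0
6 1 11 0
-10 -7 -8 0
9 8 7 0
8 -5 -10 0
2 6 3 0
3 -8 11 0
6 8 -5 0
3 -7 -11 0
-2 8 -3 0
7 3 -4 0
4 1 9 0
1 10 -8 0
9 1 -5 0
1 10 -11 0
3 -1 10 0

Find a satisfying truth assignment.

v1 = True  v2 = False  v3 = True  v4 = True  v5 = True  v6 = True  v7 = True  v8 = True  v9 = True  v10 = False  v11 = False

v6 occurs only positively in the remaining clauses — set v6 = True.
v9 occurs only positively in the remaining clauses — set v9 = True.
Try v1 = True.
For the remaining variables, v2 = False, v3 = True, v4 = True, v5 = True, v7 = True, v8 = True, v10 = False, v11 = False works.
Every clause has at least one true literal under this assignment.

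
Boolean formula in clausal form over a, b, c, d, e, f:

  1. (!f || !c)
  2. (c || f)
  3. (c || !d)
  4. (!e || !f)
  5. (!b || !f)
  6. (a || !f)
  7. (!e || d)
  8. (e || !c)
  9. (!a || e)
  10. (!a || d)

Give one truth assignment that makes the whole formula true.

Set a = False and propagate.
  then f is forced to False.
  then c is forced to True.
  then e is forced to True.
  then d is forced to True.
b is now unconstrained; take b = True.

a = F, b = T, c = T, d = T, e = T, f = F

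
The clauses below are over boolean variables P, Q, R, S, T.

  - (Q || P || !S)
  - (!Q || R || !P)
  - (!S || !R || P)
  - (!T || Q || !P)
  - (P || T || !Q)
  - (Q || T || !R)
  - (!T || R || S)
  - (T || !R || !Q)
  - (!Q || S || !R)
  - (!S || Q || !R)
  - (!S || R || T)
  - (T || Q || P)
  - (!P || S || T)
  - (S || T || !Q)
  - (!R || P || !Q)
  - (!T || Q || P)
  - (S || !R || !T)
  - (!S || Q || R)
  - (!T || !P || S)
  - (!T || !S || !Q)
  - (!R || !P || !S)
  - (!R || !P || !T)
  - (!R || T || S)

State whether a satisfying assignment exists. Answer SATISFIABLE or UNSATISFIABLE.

UNSATISFIABLE

T = True:
  R = True:
    propagation gives S=True, P=True; an empty clause results — contradiction.
  R = False:
    propagation gives S=True, Q=True; an empty clause results — contradiction.
T = False:
  Q = True:
    propagation gives P=True, R=True; an empty clause results — contradiction.
  Q = False:
    propagation gives R=False, S=False, P=True; an empty clause results — contradiction.
Every branch closes, so no satisfying assignment exists.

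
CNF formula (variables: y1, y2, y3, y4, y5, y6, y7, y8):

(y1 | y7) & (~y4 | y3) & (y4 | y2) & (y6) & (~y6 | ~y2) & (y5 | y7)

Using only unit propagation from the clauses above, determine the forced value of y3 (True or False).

True

(y6) is a unit clause: y6 = True.
In (~y2 | ~y6), ~y6 is now false; ~y2 must hold, so y2 = False.
(y2 | y4): since y2 = False, the clause reduces to (y4). y4 = True.
In (~y4 | y3), ~y4 is now false; y3 must hold, so y3 = True.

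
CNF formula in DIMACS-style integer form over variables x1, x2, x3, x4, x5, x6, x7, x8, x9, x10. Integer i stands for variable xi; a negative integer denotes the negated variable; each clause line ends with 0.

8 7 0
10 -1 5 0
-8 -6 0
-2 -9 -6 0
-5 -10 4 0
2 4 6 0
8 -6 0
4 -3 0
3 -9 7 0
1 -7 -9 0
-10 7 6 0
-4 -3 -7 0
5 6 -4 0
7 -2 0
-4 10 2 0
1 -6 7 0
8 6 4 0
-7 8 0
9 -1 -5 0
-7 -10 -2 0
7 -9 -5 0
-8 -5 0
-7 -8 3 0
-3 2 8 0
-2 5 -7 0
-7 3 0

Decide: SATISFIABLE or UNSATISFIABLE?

x7 = True:
  propagation gives x8=True, x6=False, x5=False, x4=False; an empty clause results — contradiction.
x7 = False:
  propagation gives x8=True, x6=False, x10=False, x2=False; an empty clause results — contradiction.
Every branch closes, so no satisfying assignment exists.

UNSATISFIABLE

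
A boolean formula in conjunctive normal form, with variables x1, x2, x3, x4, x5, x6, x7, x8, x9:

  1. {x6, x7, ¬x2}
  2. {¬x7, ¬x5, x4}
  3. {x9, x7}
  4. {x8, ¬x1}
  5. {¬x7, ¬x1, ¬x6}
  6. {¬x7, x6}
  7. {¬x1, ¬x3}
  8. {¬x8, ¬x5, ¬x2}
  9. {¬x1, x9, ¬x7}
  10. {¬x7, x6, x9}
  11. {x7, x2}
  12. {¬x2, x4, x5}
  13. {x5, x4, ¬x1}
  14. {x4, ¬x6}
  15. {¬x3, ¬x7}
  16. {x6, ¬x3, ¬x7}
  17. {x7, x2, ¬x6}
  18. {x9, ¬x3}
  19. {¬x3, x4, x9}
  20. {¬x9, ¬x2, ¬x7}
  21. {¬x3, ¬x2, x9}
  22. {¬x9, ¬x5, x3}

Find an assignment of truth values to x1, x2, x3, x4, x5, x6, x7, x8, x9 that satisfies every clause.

Pure literal: x1 appears only negated; assign x1 = False.
x4 occurs only positively in the remaining clauses — set x4 = True.
Try x2 = False.
  then x7 is forced to True.
  then x6 is forced to True.
  then x3 is forced to False.
The remaining clauses are satisfied by x5 = True, x8 = False, x9 = False.
Check each clause:
  1. {x6, x7, ¬x2} — x7 is true.
  2. {x4, ¬x7, ¬x5} — x4 is true.
  3. {x7, x9} — x7 is true.
  4. {x8, ¬x1} — ¬x1 is true.
  5. {¬x6, ¬x7, ¬x1} — ¬x1 is true.
  6. {x6, ¬x7} — x6 is true.
  7. {¬x1, ¬x3} — ¬x3 is true.
  8. {¬x5, ¬x2, ¬x8} — ¬x8 is true.
  9. {¬x1, ¬x7, x9} — ¬x1 is true.
  10. {¬x7, x9, x6} — x6 is true.
  11. {x2, x7} — x7 is true.
  12. {x4, ¬x2, x5} — x4 is true.
  13. {x4, x5, ¬x1} — x4 is true.
  14. {¬x6, x4} — x4 is true.
  15. {¬x3, ¬x7} — ¬x3 is true.
  16. {¬x3, ¬x7, x6} — ¬x3 is true.
  17. {x7, x2, ¬x6} — x7 is true.
  18. {x9, ¬x3} — ¬x3 is true.
  19. {¬x3, x4, x9} — x4 is true.
  20. {¬x7, ¬x9, ¬x2} — ¬x2 is true.
  21. {¬x3, ¬x2, x9} — ¬x3 is true.
  22. {¬x9, ¬x5, x3} — ¬x9 is true.

x1 = 0  x2 = 0  x3 = 0  x4 = 1  x5 = 1  x6 = 1  x7 = 1  x8 = 0  x9 = 0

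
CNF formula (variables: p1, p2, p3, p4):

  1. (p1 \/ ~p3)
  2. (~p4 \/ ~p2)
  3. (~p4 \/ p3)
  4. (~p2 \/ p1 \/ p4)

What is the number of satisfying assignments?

6

Satisfying assignments:
  p1=0 p2=0 p3=0 p4=0
  p1=1 p2=0 p3=0 p4=0
  p1=1 p2=0 p3=1 p4=0
  p1=1 p2=0 p3=1 p4=1
  p1=1 p2=1 p3=0 p4=0
  p1=1 p2=1 p3=1 p4=0
That's 6 in total.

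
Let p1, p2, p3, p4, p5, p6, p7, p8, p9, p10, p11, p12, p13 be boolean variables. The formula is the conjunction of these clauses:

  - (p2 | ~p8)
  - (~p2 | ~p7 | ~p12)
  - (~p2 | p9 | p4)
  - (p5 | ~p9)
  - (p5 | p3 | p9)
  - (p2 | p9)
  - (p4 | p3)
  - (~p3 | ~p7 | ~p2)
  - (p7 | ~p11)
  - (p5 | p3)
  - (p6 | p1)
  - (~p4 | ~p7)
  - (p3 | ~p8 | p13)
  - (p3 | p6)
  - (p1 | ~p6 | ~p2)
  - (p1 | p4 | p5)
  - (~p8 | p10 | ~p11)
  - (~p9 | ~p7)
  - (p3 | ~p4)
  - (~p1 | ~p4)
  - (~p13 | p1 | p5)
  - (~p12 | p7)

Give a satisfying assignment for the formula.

p5 occurs only positively in the remaining clauses — set p5 = True.
p8 occurs only negated in the remaining clauses — set p8 = False.
Branch on p1: take p1 = True.
  then p4 is forced to False.
  then p3 is forced to True.
Branch on p2: take p2 = True.
  then p9 is forced to True.
  then p7 is forced to False.
  then p11 is forced to False.
  then p12 is forced to False.
p6, p10, p13 are now unconstrained; take p6 = False, p10 = True, p13 = False.
Every clause has at least one true literal under this assignment.

p1=True, p2=True, p3=True, p4=False, p5=True, p6=False, p7=False, p8=False, p9=True, p10=True, p11=False, p12=False, p13=False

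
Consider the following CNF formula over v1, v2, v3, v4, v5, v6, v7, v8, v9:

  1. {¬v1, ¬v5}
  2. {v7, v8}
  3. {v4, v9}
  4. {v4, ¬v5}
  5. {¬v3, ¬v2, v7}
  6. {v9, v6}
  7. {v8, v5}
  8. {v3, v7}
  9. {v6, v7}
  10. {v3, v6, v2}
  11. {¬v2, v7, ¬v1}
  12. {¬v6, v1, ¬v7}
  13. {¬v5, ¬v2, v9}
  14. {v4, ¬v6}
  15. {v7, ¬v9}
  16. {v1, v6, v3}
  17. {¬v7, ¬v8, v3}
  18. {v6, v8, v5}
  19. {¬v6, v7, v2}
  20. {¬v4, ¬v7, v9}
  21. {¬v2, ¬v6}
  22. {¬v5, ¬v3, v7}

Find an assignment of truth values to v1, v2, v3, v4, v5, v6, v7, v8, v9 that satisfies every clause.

Branch on v1: take v1 = True.
  then v5 is forced to False.
  then v8 is forced to True.
The remaining clauses are satisfied by v2 = True, v3 = True, v4 = True, v6 = False, v7 = True, v9 = True.
Check each clause:
  1. {¬v5, ¬v1} — ¬v5 is true.
  2. {v7, v8} — v8 is true.
  3. {v4, v9} — v9 is true.
  4. {¬v5, v4} — ¬v5 is true.
  5. {¬v3, v7, ¬v2} — v7 is true.
  6. {v9, v6} — v9 is true.
  7. {v8, v5} — v8 is true.
  8. {v7, v3} — v3 is true.
  9. {v6, v7} — v7 is true.
  10. {v6, v2, v3} — v2 is true.
  11. {¬v1, v7, ¬v2} — v7 is true.
  12. {¬v6, v1, ¬v7} — ¬v6 is true.
  13. {¬v2, ¬v5, v9} — v9 is true.
  14. {v4, ¬v6} — ¬v6 is true.
  15. {v7, ¬v9} — v7 is true.
  16. {v6, v1, v3} — v1 is true.
  17. {¬v7, ¬v8, v3} — v3 is true.
  18. {v6, v5, v8} — v8 is true.
  19. {v2, ¬v6, v7} — ¬v6 is true.
  20. {v9, ¬v7, ¬v4} — v9 is true.
  21. {¬v6, ¬v2} — ¬v6 is true.
  22. {¬v3, v7, ¬v5} — ¬v5 is true.

v1 = 1, v2 = 1, v3 = 1, v4 = 1, v5 = 0, v6 = 0, v7 = 1, v8 = 1, v9 = 1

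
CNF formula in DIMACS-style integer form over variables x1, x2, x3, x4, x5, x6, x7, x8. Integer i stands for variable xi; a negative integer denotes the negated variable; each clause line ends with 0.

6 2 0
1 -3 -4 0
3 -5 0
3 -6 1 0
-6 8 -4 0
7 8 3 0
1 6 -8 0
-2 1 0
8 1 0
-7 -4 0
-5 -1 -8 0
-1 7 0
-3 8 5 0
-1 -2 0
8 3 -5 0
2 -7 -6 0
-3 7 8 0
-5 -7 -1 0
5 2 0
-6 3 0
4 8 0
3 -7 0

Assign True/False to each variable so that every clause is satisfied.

x1 = False, x2 = False, x3 = True, x4 = False, x5 = True, x6 = True, x7 = False, x8 = True

Branch on x1: take x1 = False.
  then x2 is forced to False.
  then x6 is forced to True.
  then x3 is forced to True.
  then x4 is forced to False.
  then x8 is forced to True.
  then x7 is forced to False.
  then x5 is forced to True.
Every clause has at least one true literal under this assignment.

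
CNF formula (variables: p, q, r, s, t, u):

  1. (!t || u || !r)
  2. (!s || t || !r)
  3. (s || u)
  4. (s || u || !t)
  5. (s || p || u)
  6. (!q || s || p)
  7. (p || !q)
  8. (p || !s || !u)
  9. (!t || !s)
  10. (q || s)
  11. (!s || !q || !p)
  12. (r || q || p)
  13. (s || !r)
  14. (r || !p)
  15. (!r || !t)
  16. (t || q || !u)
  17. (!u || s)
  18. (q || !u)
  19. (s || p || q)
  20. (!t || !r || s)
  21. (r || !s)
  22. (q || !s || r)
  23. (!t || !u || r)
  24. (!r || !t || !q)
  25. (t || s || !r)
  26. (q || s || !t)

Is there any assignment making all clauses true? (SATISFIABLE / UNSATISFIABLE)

UNSATISFIABLE

s = True:
  propagation gives t=False, r=False; an empty clause results — contradiction.
s = False:
  propagation gives u=True; an empty clause results — contradiction.
Every branch closes, so no satisfying assignment exists.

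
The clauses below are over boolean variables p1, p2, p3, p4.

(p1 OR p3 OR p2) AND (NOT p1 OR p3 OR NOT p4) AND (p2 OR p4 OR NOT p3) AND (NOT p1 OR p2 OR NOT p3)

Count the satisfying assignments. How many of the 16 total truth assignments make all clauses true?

9

Split on p3, then p1.
  p3=1, p1=1: remaining (p2,p4) ∈ {(1,0); (1,1)} — 2.
  p3=1, p1=0: remaining (p2,p4) ∈ {(0,1); (1,0); (1,1)} — 3.
  p3=0, p1=1: remaining (p2,p4) ∈ {(0,0); (1,0)} — 2.
  p3=0, p1=0: remaining (p2,p4) ∈ {(1,0); (1,1)} — 2.
Total: 2 + 3 + 2 + 2 = 9.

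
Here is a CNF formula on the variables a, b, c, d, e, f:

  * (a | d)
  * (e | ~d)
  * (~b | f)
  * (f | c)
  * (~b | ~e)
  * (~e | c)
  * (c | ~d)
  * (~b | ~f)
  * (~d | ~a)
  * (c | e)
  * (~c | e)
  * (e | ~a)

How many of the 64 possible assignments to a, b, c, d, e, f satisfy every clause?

4

Satisfying assignments:
  a=0 b=0 c=1 d=1 e=1 f=0
  a=0 b=0 c=1 d=1 e=1 f=1
  a=1 b=0 c=1 d=0 e=1 f=0
  a=1 b=0 c=1 d=0 e=1 f=1
Count: 4.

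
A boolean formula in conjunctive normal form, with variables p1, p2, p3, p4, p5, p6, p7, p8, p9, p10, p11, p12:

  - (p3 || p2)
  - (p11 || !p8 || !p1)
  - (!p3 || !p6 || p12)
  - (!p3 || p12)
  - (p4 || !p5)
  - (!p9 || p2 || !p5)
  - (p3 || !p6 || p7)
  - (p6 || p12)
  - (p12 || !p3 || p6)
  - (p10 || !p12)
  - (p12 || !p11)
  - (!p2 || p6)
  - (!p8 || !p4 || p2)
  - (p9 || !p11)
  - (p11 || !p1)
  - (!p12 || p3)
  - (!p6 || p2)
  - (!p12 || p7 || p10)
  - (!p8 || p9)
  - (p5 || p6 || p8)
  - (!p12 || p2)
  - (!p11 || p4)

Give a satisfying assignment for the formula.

Pure literal: p1 appears only negated; assign p1 = False.
Pure literal: p7 appears only positively; assign p7 = True.
Try p2 = True.
  then p6 is forced to True.
The remaining clauses are satisfied by p3 = False, p4 = True, p5 = True, p8 = True, p9 = True, p10 = True, p11 = False, p12 = False.
Every clause has at least one true literal under this assignment.

p1=F, p2=T, p3=F, p4=T, p5=T, p6=T, p7=T, p8=T, p9=T, p10=T, p11=F, p12=F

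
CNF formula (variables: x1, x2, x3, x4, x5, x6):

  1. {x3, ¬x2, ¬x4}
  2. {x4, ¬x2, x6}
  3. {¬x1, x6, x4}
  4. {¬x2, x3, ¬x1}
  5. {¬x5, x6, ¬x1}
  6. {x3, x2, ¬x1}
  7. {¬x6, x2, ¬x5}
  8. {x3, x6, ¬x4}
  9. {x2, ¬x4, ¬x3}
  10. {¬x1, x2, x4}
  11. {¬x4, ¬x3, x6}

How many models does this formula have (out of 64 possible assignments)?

Case analysis on x2 and x4:
  x2=1, x4=1: remaining (x1,x3,x5,x6) ∈ {(0,1,0,1); (0,1,1,1); (1,1,0,1); (1,1,1,1)} — 4.
  x2=1, x4=0: x5 free; 3 ways for (x1,x3,x6) × 2^1 = 6.
  x2=0, x4=1: remaining (x1,x3,x5,x6) ∈ {(0,0,0,1)} — 1.
  x2=0, x4=0: x3 free; 3 ways for (x1,x5,x6) × 2^1 = 6.
Total: 4 + 6 + 1 + 6 = 17.

17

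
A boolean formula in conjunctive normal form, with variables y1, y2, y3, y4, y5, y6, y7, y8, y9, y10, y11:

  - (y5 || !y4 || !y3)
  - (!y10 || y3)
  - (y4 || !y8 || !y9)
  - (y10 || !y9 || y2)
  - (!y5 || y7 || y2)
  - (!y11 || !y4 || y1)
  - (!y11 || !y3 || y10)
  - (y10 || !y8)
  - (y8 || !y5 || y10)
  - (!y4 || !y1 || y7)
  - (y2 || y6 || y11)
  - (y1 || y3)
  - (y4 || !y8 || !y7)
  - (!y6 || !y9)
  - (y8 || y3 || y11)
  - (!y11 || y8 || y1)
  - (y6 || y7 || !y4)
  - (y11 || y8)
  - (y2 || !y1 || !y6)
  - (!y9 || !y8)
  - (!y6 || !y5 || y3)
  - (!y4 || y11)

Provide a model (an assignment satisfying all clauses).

y1 = True, y2 = False, y3 = True, y4 = True, y5 = True, y6 = False, y7 = True, y8 = False, y9 = False, y10 = True, y11 = True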